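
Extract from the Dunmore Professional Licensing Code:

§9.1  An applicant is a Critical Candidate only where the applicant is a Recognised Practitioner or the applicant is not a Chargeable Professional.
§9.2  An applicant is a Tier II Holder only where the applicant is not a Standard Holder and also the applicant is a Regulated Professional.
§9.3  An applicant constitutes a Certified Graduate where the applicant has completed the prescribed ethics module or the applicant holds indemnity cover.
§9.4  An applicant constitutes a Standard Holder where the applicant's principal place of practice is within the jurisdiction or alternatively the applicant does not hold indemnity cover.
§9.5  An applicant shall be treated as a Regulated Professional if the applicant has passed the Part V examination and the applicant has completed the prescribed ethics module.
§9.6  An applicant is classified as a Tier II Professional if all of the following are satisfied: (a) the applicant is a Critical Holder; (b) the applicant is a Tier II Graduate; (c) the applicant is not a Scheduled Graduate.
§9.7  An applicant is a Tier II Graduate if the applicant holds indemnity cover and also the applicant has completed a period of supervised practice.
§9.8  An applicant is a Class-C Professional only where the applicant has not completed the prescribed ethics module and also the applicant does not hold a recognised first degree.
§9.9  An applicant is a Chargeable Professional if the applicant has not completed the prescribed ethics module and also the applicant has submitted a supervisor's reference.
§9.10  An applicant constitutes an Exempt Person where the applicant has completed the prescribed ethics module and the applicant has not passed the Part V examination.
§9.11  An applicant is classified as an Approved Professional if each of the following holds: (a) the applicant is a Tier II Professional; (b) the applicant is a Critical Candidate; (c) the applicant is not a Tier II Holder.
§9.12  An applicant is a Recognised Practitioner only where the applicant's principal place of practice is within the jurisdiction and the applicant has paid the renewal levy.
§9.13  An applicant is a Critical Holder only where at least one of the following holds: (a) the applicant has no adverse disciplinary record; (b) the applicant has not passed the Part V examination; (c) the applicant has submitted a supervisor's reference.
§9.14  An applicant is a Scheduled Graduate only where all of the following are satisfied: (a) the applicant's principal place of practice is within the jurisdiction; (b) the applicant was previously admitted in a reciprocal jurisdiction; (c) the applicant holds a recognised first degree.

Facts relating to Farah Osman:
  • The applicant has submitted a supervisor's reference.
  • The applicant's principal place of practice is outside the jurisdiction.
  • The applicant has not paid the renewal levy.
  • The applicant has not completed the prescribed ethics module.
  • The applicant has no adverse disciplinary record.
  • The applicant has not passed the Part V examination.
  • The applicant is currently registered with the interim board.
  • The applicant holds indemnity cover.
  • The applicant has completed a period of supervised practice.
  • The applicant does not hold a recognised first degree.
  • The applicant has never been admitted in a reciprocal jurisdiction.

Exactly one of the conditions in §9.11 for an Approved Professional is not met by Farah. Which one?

§9.13 — Critical Holder: [the applicant has no adverse disciplinary record? yes] OR [the applicant has not passed the Part V examination? yes] OR [the applicant has submitted a supervisor's reference? yes] → satisfied.
§9.7 — Tier II Graduate: [the applicant holds indemnity cover? yes] AND [the applicant has completed a period of supervised practice? yes] → satisfied.
§9.14 — Scheduled Graduate: [the applicant's principal place of practice is within the jurisdiction? no] AND [the applicant was previously admitted in a reciprocal jurisdiction? no] AND [the applicant holds a recognised first degree? no] → not satisfied.
§9.6 — Tier II Professional: [Critical Holder (§9.13)? yes] AND [Tier II Graduate (§9.7)? yes] AND [not a Scheduled Graduate (§9.14)? yes] → satisfied.
§9.12 — Recognised Practitioner: [the applicant's principal place of practice is within the jurisdiction? no] AND [the applicant has paid the renewal levy? no] → not satisfied.
§9.9 — Chargeable Professional: [the applicant has not completed the prescribed ethics module? yes] AND [the applicant has submitted a supervisor's reference? yes] → satisfied.
§9.1 — Critical Candidate: [Recognised Practitioner (§9.12)? no] OR [not a Chargeable Professional (§9.9)? no] → not satisfied.
§9.4 — Standard Holder: [the applicant's principal place of practice is within the jurisdiction? no] OR [the applicant does not hold indemnity cover? no] → not satisfied.
§9.5 — Regulated Professional: [the applicant has passed the Part V examination? no] AND [the applicant has completed the prescribed ethics module? no] → not satisfied.
§9.2 — Tier II Holder: [not a Standard Holder (§9.4)? yes] AND [Regulated Professional (§9.5)? no] → not satisfied.
§9.11 — Approved Professional: [Tier II Professional (§9.6)? yes] AND [Critical Candidate (§9.1)? no] AND [not a Tier II Holder (§9.2)? yes] → not satisfied.

Critical Candidate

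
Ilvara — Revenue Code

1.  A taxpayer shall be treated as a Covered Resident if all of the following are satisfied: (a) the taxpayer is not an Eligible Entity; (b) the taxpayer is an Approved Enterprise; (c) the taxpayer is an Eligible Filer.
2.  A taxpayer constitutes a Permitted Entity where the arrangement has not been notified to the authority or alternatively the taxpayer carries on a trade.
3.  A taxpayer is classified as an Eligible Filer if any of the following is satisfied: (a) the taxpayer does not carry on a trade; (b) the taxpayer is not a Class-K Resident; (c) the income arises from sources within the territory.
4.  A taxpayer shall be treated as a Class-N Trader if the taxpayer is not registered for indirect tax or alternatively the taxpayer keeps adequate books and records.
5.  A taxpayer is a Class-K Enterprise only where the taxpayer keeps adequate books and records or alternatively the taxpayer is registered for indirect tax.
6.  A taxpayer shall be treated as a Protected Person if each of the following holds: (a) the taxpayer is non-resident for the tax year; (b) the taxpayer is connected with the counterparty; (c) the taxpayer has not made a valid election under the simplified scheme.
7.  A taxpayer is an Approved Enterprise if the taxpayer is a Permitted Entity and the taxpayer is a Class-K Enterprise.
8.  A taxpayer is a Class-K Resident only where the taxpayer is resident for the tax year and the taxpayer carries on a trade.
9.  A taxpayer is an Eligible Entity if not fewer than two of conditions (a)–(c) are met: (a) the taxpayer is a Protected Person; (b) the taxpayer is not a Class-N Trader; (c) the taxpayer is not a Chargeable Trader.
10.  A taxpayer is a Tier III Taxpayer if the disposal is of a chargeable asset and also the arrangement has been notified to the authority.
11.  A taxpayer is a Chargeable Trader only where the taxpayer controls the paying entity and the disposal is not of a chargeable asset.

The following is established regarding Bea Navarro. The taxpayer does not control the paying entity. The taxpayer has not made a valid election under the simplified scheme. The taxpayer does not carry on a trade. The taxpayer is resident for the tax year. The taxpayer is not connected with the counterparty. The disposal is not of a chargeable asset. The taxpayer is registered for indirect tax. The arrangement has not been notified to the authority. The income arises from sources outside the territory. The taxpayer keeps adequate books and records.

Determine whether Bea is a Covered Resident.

Yes

paragraph 6 — Protected Person: [the taxpayer is non-resident for the tax year? no] AND [the taxpayer is connected with the counterparty? no] AND [the taxpayer has not made a valid election under the simplified scheme? yes] → not satisfied.
paragraph 4 — Class-N Trader: [the taxpayer is not registered for indirect tax? no] OR [the taxpayer keeps adequate books and records? yes] → satisfied.
paragraph 11 — Chargeable Trader: [the taxpayer controls the paying entity? no] AND [the disposal is not of a chargeable asset? yes] → not satisfied.
paragraph 9 — Eligible Entity: Protected Person (paragraph 6)? no; not a Class-N Trader (paragraph 4)? no; not a Chargeable Trader (paragraph 11)? yes — 1 of 3 hold (need ≥2) → not satisfied.
paragraph 2 — Permitted Entity: [the arrangement has not been notified to the authority? yes] OR [the taxpayer carries on a trade? no] → satisfied.
paragraph 5 — Class-K Enterprise: [the taxpayer keeps adequate books and records? yes] OR [the taxpayer is registered for indirect tax? yes] → satisfied.
paragraph 7 — Approved Enterprise: [Permitted Entity (paragraph 2)? yes] AND [Class-K Enterprise (paragraph 5)? yes] → satisfied.
paragraph 8 — Class-K Resident: [the taxpayer is resident for the tax year? yes] AND [the taxpayer carries on a trade? no] → not satisfied.
paragraph 3 — Eligible Filer: [the taxpayer does not carry on a trade? yes] OR [not a Class-K Resident (paragraph 8)? yes] OR [the income arises from sources within the territory? no] → satisfied.
paragraph 1 — Covered Resident: [not an Eligible Entity (paragraph 9)? yes] AND [Approved Enterprise (paragraph 7)? yes] AND [Eligible Filer (paragraph 3)? yes] → satisfied.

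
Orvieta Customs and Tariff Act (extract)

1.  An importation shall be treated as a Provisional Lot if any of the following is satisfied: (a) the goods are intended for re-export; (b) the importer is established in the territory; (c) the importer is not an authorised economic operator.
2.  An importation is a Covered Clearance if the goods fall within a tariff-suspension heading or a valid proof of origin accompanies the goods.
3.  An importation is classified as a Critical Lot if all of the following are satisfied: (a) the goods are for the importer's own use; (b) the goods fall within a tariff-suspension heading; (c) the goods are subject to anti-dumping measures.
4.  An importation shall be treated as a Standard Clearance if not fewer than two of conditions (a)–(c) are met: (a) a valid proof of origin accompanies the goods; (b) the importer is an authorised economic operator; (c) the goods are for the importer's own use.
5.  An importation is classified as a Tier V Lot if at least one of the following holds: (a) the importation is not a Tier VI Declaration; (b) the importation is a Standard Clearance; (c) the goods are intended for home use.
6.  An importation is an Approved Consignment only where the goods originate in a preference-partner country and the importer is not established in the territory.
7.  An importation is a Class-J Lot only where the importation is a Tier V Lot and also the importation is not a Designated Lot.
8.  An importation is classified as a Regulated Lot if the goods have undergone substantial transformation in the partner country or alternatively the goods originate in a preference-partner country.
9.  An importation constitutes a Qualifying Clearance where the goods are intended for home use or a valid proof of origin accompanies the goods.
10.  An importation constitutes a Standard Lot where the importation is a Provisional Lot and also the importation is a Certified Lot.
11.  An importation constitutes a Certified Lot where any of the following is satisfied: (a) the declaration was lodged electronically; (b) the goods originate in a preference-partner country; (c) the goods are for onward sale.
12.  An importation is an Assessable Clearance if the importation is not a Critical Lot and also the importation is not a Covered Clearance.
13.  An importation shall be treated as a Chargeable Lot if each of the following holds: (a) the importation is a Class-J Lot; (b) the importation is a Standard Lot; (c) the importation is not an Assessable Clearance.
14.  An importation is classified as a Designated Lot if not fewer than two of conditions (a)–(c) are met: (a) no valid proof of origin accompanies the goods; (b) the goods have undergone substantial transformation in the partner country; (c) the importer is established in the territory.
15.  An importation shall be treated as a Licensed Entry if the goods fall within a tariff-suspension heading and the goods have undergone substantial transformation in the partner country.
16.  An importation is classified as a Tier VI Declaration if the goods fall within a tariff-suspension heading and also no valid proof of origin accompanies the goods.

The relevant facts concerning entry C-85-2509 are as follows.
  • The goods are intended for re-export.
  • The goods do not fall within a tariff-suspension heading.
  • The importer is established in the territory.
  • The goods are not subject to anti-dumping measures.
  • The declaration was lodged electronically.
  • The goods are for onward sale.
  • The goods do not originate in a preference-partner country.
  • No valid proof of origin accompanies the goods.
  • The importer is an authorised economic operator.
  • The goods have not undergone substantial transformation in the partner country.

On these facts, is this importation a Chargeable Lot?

No

Under paragraph 16: the goods fall within a tariff-suspension heading? no; and no valid proof of origin accompanies the goods? yes. So the importation is not a Tier VI Declaration.
Under paragraph 4: a valid proof of origin accompanies the goods? no; the importer is an authorised economic operator? yes; the goods are for the importer's own use? no — 1 of 3 hold (need ≥2) → not satisfied.
Under paragraph 5: not a Tier VI Declaration (paragraph 16)? yes; or Standard Clearance (paragraph 4)? no; or the goods are intended for home use? no. So the importation is a Tier V Lot.
Under paragraph 14: no valid proof of origin accompanies the goods? yes; the goods have undergone substantial transformation in the partner country? no; the importer is established in the territory? yes — 2 of 3 hold (need ≥2) → satisfied.
Under paragraph 7: Tier V Lot (paragraph 5)? yes; and not a Designated Lot (paragraph 14)? no. So the importation is not a Class-J Lot.
Under paragraph 1: the goods are intended for re-export? yes; or the importer is established in the territory? yes; or the importer is not an authorised economic operator? no. So the importation is a Provisional Lot.
Under paragraph 11: the declaration was lodged electronically? yes; or the goods originate in a preference-partner country? no; or the goods are for onward sale? yes. So the importation is a Certified Lot.
Under paragraph 10: Provisional Lot (paragraph 1)? yes; and Certified Lot (paragraph 11)? yes. So the importation is a Standard Lot.
Under paragraph 3: the goods are for the importer's own use? no; and the goods fall within a tariff-suspension heading? no; and the goods are subject to anti-dumping measures? no. So the importation is not a Critical Lot.
Under paragraph 2: the goods fall within a tariff-suspension heading? no; or a valid proof of origin accompanies the goods? no. So the importation is not a Covered Clearance.
Under paragraph 12: not a Critical Lot (paragraph 3)? yes; and not a Covered Clearance (paragraph 2)? yes. So the importation is an Assessable Clearance.
Under paragraph 13: Class-J Lot (paragraph 7)? no; and Standard Lot (paragraph 10)? yes; and not an Assessable Clearance (paragraph 12)? no. So the importation is not a Chargeable Lot.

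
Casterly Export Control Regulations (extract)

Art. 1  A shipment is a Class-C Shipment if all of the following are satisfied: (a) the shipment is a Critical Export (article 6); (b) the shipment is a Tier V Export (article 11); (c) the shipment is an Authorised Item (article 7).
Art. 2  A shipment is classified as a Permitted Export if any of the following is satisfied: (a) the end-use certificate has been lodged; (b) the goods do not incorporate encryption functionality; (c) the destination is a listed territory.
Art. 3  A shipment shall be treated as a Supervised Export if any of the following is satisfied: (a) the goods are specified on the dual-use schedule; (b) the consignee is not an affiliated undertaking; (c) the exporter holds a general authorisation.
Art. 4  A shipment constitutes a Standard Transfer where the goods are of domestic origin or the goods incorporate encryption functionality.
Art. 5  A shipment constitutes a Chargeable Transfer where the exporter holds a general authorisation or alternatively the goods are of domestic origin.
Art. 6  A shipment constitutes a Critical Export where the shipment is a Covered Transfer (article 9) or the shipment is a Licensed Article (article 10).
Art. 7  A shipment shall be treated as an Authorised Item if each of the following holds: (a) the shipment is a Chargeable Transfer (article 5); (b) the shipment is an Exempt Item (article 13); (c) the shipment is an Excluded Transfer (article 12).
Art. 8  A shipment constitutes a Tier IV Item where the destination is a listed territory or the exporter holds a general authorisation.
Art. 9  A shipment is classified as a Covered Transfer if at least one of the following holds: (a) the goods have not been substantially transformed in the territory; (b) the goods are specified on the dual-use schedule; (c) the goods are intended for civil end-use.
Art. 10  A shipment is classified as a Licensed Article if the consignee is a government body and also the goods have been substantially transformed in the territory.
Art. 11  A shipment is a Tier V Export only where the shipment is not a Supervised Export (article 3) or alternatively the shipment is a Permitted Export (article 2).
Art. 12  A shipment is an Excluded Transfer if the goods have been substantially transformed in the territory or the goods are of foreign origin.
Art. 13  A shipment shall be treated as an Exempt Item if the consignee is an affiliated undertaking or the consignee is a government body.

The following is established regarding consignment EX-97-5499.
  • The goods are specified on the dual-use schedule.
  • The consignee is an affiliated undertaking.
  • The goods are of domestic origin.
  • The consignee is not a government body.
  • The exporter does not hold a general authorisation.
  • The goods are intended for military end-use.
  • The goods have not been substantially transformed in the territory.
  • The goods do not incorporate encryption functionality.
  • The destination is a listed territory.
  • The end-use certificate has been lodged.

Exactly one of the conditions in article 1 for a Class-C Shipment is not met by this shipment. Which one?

Under article 9: the goods have not been substantially transformed in the territory? yes; or the goods are specified on the dual-use schedule? yes; or the goods are intended for civil end-use? no. So the shipment is a Covered Transfer.
Under article 10: the consignee is a government body? no; and the goods have been substantially transformed in the territory? no. So the shipment is not a Licensed Article.
Under article 6: Covered Transfer (article 9)? yes; or Licensed Article (article 10)? no. So the shipment is a Critical Export.
Under article 3: the goods are specified on the dual-use schedule? yes; or the consignee is not an affiliated undertaking? no; or the exporter holds a general authorisation? no. So the shipment is a Supervised Export.
Under article 2: the end-use certificate has been lodged? yes; or the goods do not incorporate encryption functionality? yes; or the destination is a listed territory? yes. So the shipment is a Permitted Export.
Under article 11: not a Supervised Export (article 3)? no; or Permitted Export (article 2)? yes. So the shipment is a Tier V Export.
Under article 5: the exporter holds a general authorisation? no; or the goods are of domestic origin? yes. So the shipment is a Chargeable Transfer.
Under article 13: the consignee is an affiliated undertaking? yes; or the consignee is a government body? no. So the shipment is an Exempt Item.
Under article 12: the goods have been substantially transformed in the territory? no; or the goods are of foreign origin? no. So the shipment is not an Excluded Transfer.
Under article 7: Chargeable Transfer (article 5)? yes; and Exempt Item (article 13)? yes; and Excluded Transfer (article 12)? no. So the shipment is not an Authorised Item.
Under article 1: Critical Export (article 6)? yes; and Tier V Export (article 11)? yes; and Authorised Item (article 7)? no. So the shipment is not a Class-C Shipment.

Authorised Item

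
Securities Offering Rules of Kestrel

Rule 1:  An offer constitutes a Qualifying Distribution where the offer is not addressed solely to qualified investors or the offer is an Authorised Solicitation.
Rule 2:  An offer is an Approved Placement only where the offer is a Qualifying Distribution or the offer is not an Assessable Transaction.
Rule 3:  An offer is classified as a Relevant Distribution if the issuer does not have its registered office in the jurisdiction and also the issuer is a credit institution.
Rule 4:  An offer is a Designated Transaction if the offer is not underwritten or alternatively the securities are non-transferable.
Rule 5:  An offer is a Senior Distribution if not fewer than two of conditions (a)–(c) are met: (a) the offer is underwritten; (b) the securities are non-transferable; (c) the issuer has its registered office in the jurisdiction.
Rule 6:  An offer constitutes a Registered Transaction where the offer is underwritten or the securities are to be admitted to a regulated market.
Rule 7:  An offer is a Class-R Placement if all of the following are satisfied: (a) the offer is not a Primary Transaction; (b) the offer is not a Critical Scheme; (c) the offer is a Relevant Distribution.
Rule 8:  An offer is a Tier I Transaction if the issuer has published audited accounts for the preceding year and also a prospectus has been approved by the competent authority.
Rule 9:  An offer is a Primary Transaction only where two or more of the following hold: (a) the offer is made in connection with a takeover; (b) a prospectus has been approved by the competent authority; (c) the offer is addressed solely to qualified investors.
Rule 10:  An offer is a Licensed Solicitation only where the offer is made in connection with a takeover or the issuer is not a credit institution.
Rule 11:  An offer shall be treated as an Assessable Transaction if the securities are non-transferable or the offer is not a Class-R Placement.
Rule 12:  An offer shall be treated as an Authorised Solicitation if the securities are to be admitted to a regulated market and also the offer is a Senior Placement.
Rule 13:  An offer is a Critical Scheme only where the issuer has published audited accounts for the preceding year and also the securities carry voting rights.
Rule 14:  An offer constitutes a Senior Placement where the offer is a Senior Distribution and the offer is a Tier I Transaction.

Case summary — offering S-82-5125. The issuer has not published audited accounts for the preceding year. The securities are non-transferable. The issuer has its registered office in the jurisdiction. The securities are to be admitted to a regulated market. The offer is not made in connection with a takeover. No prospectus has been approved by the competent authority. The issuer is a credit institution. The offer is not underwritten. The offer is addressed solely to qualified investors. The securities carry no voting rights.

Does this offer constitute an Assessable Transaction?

Under rule 9: the offer is made in connection with a takeover? no; a prospectus has been approved by the competent authority? no; the offer is addressed solely to qualified investors? yes — 1 of 3 hold (need ≥2) → not satisfied.
Under rule 13: the issuer has published audited accounts for the preceding year? no; and the securities carry voting rights? no. So the offer is not a Critical Scheme.
Under rule 3: the issuer does not have its registered office in the jurisdiction? no; and the issuer is a credit institution? yes. So the offer is not a Relevant Distribution.
Under rule 7: not a Primary Transaction (rule 9)? yes; and not a Critical Scheme (rule 13)? yes; and Relevant Distribution (rule 3)? no. So the offer is not a Class-R Placement.
Under rule 11: the securities are non-transferable? yes; or not a Class-R Placement (rule 7)? yes. So the offer is an Assessable Transaction.

Yes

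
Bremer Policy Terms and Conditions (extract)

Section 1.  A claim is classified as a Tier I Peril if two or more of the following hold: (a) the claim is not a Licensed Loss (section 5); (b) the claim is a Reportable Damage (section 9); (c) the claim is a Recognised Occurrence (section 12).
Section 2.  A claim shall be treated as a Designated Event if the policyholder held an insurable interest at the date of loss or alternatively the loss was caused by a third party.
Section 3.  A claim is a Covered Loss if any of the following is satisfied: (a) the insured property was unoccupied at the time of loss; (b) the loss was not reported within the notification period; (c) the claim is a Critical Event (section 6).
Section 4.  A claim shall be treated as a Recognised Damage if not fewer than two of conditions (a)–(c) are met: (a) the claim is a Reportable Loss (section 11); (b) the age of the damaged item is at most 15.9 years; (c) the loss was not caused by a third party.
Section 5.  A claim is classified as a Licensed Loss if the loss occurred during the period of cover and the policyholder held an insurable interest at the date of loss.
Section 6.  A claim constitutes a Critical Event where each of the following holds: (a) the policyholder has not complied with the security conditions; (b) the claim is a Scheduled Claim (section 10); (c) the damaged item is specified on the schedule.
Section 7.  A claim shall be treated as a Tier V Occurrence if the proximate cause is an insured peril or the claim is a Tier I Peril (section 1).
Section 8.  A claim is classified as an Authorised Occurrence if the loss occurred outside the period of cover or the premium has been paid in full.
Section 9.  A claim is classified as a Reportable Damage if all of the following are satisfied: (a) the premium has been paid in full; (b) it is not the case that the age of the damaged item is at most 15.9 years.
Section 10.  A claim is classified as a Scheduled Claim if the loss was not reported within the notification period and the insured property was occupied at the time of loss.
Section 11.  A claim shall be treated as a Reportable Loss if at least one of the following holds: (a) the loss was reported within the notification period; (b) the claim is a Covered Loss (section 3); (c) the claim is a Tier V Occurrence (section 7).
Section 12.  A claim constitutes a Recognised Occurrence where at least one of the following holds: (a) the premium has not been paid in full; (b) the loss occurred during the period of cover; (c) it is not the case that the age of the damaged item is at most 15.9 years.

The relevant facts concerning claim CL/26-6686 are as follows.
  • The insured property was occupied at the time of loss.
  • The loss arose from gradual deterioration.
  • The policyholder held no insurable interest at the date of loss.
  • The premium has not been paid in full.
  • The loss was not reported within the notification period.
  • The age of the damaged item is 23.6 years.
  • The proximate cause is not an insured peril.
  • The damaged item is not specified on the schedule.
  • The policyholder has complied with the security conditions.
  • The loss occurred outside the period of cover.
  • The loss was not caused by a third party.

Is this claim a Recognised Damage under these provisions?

Yes

Under section 10: the loss was not reported within the notification period? yes; and the insured property was occupied at the time of loss? yes. So the claim is a Scheduled Claim.
Under section 6: the policyholder has not complied with the security conditions? no; and Scheduled Claim (section 10)? yes; and the damaged item is specified on the schedule? no. So the claim is not a Critical Event.
Under section 3: the insured property was unoccupied at the time of loss? no; or the loss was not reported within the notification period? yes; or Critical Event (section 6)? no. So the claim is a Covered Loss.
Under section 5: the loss occurred during the period of cover? no; and the policyholder held an insurable interest at the date of loss? no. So the claim is not a Licensed Loss.
Under section 9: the premium has been paid in full? no; and age of the damaged item: 23.6 years ≤ 15.9 years? no, so negated condition yes. So the claim is not a Reportable Damage.
Under section 12: the premium has not been paid in full? yes; or the loss occurred during the period of cover? no; or age of the damaged item: 23.6 years ≤ 15.9 years? no, so negated condition yes. So the claim is a Recognised Occurrence.
Under section 1: not a Licensed Loss (section 5)? yes; Reportable Damage (section 9)? no; Recognised Occurrence (section 12)? yes — 2 of 3 hold (need ≥2) → satisfied.
Under section 7: the proximate cause is an insured peril? no; or Tier I Peril (section 1)? yes. So the claim is a Tier V Occurrence.
Under section 11: the loss was reported within the notification period? no; or Covered Loss (section 3)? yes; or Tier V Occurrence (section 7)? yes. So the claim is a Reportable Loss.
Under section 4: Reportable Loss (section 11)? yes; age of the damaged item: 23.6 years ≤ 15.9 years? no; the loss was not caused by a third party? yes — 2 of 3 hold (need ≥2) → satisfied.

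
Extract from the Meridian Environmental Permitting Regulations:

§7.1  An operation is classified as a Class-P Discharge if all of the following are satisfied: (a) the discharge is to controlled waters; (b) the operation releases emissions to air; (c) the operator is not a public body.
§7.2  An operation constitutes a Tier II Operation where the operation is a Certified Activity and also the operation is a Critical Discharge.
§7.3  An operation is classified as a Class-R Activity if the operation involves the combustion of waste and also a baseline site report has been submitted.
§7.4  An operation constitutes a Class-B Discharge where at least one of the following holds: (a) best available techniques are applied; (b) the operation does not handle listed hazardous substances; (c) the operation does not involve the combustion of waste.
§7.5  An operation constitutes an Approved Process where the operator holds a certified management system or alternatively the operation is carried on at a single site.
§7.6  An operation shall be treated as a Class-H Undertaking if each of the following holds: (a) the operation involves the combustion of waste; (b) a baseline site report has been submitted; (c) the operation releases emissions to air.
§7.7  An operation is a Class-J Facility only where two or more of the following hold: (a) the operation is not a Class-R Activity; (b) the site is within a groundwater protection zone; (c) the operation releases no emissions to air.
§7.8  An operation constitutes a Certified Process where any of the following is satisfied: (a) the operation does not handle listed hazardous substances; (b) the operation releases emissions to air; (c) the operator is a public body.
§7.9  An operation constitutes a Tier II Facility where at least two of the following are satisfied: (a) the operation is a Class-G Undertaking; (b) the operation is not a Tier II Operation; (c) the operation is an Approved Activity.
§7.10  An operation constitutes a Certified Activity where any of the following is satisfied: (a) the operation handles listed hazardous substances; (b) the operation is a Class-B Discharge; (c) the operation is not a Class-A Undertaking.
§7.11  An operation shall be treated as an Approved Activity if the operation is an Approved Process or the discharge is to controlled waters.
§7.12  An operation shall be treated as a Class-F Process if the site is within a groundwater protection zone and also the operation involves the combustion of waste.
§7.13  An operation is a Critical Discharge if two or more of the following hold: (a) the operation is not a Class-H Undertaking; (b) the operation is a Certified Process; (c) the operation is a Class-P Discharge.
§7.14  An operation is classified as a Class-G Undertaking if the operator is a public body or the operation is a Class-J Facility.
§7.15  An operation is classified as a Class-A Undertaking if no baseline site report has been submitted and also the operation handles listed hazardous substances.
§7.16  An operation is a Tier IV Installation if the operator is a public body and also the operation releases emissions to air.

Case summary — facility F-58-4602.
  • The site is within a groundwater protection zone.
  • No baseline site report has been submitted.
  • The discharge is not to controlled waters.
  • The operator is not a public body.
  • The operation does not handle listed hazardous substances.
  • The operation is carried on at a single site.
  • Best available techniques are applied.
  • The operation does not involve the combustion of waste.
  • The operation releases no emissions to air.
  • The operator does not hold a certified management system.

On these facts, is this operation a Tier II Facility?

Yes

§7.3 — Class-R Activity: [the operation involves the combustion of waste? no] AND [a baseline site report has been submitted? no] → not satisfied.
§7.7 — Class-J Facility: not a Class-R Activity (§7.3)? yes; the site is within a groundwater protection zone? yes; the operation releases no emissions to air? yes — 3 of 3 hold (need ≥2) → satisfied.
§7.14 — Class-G Undertaking: [the operator is a public body? no] OR [Class-J Facility (§7.7)? yes] → satisfied.
§7.4 — Class-B Discharge: [best available techniques are applied? yes] OR [the operation does not handle listed hazardous substances? yes] OR [the operation does not involve the combustion of waste? yes] → satisfied.
§7.15 — Class-A Undertaking: [no baseline site report has been submitted? yes] AND [the operation handles listed hazardous substances? no] → not satisfied.
§7.10 — Certified Activity: [the operation handles listed hazardous substances? no] OR [Class-B Discharge (§7.4)? yes] OR [not a Class-A Undertaking (§7.15)? yes] → satisfied.
§7.6 — Class-H Undertaking: [the operation involves the combustion of waste? no] AND [a baseline site report has been submitted? no] AND [the operation releases emissions to air? no] → not satisfied.
§7.8 — Certified Process: [the operation does not handle listed hazardous substances? yes] OR [the operation releases emissions to air? no] OR [the operator is a public body? no] → satisfied.
§7.1 — Class-P Discharge: [the discharge is to controlled waters? no] AND [the operation releases emissions to air? no] AND [the operator is not a public body? yes] → not satisfied.
§7.13 — Critical Discharge: not a Class-H Undertaking (§7.6)? yes; Certified Process (§7.8)? yes; Class-P Discharge (§7.1)? no — 2 of 3 hold (need ≥2) → satisfied.
§7.2 — Tier II Operation: [Certified Activity (§7.10)? yes] AND [Critical Discharge (§7.13)? yes] → satisfied.
§7.5 — Approved Process: [the operator holds a certified management system? no] OR [the operation is carried on at a single site? yes] → satisfied.
§7.11 — Approved Activity: [Approved Process (§7.5)? yes] OR [the discharge is to controlled waters? no] → satisfied.
§7.9 — Tier II Facility: Class-G Undertaking (§7.14)? yes; not a Tier II Operation (§7.2)? no; Approved Activity (§7.11)? yes — 2 of 3 hold (need ≥2) → satisfied.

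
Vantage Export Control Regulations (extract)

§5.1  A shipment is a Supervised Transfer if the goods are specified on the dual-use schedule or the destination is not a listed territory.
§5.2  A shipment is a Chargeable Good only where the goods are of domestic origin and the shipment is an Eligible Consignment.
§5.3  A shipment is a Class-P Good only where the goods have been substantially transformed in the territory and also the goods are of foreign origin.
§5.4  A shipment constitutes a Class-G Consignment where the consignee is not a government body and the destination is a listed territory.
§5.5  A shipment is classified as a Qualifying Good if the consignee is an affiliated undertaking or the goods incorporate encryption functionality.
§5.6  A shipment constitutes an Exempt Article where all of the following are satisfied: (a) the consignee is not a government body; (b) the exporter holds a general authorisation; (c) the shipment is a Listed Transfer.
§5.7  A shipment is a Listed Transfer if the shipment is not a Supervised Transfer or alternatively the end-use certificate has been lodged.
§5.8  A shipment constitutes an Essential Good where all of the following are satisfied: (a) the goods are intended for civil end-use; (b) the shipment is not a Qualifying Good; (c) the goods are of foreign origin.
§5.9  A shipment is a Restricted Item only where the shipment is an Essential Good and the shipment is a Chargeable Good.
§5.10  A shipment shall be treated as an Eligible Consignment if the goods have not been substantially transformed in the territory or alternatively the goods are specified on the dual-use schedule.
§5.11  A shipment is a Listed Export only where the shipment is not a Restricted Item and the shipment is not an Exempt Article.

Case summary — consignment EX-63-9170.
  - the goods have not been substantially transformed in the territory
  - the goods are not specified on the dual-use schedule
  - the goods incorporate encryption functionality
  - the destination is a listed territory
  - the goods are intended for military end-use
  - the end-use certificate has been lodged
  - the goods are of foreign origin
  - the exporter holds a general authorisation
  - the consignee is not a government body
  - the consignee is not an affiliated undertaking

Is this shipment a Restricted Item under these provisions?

§5.5 — Qualifying Good: [the consignee is an affiliated undertaking? no] OR [the goods incorporate encryption functionality? yes] → satisfied.
§5.8 — Essential Good: [the goods are intended for civil end-use? no] AND [not a Qualifying Good (§5.5)? no] AND [the goods are of foreign origin? yes] → not satisfied.
§5.10 — Eligible Consignment: [the goods have not been substantially transformed in the territory? yes] OR [the goods are specified on the dual-use schedule? no] → satisfied.
§5.2 — Chargeable Good: [the goods are of domestic origin? no] AND [Eligible Consignment (§5.10)? yes] → not satisfied.
§5.9 — Restricted Item: [Essential Good (§5.8)? no] AND [Chargeable Good (§5.2)? no] → not satisfied.

No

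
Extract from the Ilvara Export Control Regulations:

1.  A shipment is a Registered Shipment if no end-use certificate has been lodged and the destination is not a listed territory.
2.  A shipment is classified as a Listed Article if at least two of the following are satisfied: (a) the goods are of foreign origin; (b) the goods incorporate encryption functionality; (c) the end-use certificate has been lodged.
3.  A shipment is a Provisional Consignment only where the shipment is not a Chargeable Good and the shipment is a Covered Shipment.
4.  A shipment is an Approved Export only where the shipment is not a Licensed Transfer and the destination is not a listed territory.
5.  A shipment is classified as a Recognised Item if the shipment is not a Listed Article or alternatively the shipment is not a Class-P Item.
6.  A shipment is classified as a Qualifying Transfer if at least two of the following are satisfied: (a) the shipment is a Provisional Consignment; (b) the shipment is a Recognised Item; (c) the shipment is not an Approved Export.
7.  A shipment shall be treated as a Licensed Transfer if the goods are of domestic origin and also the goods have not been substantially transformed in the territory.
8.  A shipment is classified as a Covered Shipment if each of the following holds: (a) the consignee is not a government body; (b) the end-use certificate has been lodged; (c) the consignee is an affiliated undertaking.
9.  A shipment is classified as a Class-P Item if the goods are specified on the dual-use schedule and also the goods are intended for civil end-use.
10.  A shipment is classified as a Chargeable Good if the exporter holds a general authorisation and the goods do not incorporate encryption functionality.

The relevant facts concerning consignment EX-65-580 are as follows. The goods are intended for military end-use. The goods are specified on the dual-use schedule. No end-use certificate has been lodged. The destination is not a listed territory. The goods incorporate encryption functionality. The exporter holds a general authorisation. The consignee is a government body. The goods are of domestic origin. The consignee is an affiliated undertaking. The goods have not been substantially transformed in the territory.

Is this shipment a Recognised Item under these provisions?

Yes

paragraph 2 — Listed Article: the goods are of foreign origin? no; the goods incorporate encryption functionality? yes; the end-use certificate has been lodged? no — 1 of 3 hold (need ≥2) → not satisfied.
paragraph 9 — Class-P Item: [the goods are specified on the dual-use schedule? yes] AND [the goods are intended for civil end-use? no] → not satisfied.
paragraph 5 — Recognised Item: [not a Listed Article (paragraph 2)? yes] OR [not a Class-P Item (paragraph 9)? yes] → satisfied.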